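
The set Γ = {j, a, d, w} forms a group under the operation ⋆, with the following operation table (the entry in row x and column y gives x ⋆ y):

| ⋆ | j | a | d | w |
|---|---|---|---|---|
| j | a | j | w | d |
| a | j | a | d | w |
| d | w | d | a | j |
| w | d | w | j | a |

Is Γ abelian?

Yes

Check whether the table is symmetric across its main diagonal.
Every entry (row x, col y) equals the entry (row y, col x), so Γ is abelian.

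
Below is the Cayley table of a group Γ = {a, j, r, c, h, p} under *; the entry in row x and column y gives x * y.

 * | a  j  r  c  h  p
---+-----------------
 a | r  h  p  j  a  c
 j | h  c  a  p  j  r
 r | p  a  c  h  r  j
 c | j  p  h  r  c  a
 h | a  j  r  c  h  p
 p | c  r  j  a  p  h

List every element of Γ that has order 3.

Identity is h. Compute the order of each non-identity element by repeated multiplication:
  a: a → r → p → c → j → h  (order 6)
  j: j → c → p → r → a → h  (order 6)
  r: r → c → h  (order 3)
  c: c → r → h  (order 3)
  p: p → h  (order 2)
Elements of order 3: {c, r}.

{c, r}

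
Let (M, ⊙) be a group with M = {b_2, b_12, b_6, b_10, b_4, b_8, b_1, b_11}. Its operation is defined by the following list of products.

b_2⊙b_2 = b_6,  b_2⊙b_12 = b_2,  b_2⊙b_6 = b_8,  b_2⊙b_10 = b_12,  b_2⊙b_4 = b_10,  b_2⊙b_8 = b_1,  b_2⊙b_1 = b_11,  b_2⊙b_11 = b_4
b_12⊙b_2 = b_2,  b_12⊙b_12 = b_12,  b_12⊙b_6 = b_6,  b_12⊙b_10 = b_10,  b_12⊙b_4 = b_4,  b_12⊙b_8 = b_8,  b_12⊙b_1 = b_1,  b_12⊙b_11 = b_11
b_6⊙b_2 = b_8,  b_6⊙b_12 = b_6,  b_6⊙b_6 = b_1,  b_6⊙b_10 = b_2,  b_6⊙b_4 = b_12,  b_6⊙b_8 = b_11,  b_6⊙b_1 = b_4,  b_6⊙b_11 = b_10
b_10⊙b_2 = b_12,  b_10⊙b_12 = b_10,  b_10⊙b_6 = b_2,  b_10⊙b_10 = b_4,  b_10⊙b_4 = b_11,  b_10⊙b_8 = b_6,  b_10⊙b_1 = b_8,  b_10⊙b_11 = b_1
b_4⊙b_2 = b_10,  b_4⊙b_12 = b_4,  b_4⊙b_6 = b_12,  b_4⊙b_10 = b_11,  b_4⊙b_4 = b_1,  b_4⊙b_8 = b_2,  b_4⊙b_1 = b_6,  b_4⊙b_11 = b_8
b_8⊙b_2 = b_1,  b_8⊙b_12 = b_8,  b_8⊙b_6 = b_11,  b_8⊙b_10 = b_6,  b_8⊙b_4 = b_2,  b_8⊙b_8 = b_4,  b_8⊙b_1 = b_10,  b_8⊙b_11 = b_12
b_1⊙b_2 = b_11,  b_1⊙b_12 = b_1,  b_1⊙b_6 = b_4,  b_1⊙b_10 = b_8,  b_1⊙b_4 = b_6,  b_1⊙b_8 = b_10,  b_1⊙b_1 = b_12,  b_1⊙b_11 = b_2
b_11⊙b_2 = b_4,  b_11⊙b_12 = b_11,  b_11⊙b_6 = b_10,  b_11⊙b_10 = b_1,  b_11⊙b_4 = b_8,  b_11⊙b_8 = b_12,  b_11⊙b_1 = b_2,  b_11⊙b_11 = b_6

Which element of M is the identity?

b_12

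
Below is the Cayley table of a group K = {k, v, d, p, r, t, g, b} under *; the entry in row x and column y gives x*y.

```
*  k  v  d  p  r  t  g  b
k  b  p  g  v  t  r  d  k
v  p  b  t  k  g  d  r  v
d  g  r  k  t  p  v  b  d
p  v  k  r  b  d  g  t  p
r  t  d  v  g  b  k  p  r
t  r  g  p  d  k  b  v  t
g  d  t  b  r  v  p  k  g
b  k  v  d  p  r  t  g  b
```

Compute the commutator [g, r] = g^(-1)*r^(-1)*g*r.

Identity is b; from the table g^(-1) = d and r^(-1) = r.
d*r = p
p*g = t
t*r = k

k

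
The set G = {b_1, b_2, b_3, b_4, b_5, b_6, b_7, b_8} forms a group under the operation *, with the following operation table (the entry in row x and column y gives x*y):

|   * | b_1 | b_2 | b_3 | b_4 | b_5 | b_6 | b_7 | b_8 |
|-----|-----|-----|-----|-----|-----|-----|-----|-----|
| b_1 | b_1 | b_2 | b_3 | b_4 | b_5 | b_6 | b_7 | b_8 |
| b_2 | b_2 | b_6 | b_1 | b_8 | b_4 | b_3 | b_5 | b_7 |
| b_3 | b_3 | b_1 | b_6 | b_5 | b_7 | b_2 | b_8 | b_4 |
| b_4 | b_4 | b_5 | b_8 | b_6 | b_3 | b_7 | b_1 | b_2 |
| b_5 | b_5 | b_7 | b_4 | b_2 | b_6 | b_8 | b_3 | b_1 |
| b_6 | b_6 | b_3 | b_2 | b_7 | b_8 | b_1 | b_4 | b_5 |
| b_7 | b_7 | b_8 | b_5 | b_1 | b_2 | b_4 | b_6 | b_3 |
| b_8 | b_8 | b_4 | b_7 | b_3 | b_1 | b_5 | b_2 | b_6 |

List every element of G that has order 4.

Identity is b_1. Compute the order of each non-identity element by repeated multiplication:
  b_2: b_2 → b_6 → b_3 → b_1  (order 4)
  b_3: b_3 → b_6 → b_2 → b_1  (order 4)
  b_4: b_4 → b_6 → b_7 → b_1  (order 4)
  b_5: b_5 → b_6 → b_8 → b_1  (order 4)
  b_6: b_6 → b_1  (order 2)
  b_7: b_7 → b_6 → b_4 → b_1  (order 4)
  b_8: b_8 → b_6 → b_5 → b_1  (order 4)
Elements of order 4: {b_2, b_3, b_4, b_5, b_7, b_8}.

{b_2, b_3, b_4, b_5, b_7, b_8}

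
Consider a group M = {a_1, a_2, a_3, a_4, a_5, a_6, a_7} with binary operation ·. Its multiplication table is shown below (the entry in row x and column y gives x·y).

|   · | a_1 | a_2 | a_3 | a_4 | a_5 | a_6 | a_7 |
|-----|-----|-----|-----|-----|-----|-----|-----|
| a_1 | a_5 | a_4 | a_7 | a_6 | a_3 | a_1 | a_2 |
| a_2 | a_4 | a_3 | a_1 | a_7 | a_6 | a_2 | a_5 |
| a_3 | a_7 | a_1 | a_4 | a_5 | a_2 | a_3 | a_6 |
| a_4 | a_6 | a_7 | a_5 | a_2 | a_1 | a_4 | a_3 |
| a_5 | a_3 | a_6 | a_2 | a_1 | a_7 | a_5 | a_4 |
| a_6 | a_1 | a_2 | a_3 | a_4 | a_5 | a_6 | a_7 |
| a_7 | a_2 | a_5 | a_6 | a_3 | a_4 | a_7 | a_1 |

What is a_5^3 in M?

a_4

a_5^1 = a_5
a_5^2 = a_5·a_5 = a_7
a_5^3 = a_7·a_5 = a_4
(Structurally, M here is isomorphic to the cyclic group Z_7.)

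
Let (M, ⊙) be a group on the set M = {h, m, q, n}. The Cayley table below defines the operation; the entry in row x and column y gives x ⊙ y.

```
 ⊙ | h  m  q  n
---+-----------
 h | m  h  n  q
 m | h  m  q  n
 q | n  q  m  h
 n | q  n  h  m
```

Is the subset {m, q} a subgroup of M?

{m, q} contains the identity m.
Checking products: every product of two elements of {m, q} (read from the table) lies in {m, q}, so the set is closed.
In a finite group, a nonempty closed subset is a subgroup. So {m, q} ≤ M.

Yes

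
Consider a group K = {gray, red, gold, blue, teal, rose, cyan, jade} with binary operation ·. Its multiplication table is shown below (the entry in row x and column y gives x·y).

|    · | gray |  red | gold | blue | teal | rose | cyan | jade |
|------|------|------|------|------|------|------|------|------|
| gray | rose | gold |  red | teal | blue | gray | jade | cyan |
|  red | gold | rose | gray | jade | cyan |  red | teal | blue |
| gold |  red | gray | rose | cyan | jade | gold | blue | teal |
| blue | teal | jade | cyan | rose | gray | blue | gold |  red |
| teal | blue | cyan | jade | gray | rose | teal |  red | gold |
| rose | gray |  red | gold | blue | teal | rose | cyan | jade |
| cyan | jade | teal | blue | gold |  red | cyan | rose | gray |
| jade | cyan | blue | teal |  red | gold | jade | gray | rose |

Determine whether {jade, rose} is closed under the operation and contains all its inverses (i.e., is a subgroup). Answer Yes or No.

Yes

{jade, rose} contains the identity rose.
Checking products: every product of two elements of {jade, rose} (read from the table) lies in {jade, rose}, so the set is closed.
In a finite group, a nonempty closed subset is a subgroup. So {jade, rose} ≤ K.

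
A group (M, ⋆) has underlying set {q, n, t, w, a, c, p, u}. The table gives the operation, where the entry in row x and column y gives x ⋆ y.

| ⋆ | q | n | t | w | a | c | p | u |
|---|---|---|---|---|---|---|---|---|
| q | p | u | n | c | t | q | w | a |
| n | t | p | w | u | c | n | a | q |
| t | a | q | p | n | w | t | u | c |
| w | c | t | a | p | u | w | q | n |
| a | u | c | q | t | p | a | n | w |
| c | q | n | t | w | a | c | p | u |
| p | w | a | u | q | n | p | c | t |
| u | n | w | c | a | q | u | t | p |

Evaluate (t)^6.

p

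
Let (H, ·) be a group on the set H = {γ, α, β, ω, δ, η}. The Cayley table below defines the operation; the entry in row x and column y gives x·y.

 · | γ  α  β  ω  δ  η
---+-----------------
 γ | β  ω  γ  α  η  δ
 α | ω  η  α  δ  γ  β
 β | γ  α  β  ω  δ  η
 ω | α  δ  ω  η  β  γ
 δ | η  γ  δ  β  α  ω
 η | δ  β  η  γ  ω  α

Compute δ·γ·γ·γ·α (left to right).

β

δ·γ = η
η·γ = δ
δ·γ = η
η·α = β
(Structurally, H here is isomorphic to the cyclic group Z_6.)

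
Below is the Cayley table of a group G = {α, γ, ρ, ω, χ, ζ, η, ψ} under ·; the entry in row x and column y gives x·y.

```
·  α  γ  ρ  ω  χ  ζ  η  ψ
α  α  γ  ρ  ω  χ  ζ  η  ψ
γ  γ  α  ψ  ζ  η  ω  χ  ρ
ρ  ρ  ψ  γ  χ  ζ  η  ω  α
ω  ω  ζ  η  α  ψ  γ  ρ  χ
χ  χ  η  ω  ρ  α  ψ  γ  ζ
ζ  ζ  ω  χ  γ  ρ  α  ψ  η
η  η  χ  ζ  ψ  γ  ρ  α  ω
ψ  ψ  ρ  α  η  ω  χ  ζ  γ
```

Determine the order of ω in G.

The identity element is α (its row matches the header).
ω^1 = ω
ω^2 = ω·ω = α
The first power of ω equal to the identity is ω^2, so ord(ω) = 2.

2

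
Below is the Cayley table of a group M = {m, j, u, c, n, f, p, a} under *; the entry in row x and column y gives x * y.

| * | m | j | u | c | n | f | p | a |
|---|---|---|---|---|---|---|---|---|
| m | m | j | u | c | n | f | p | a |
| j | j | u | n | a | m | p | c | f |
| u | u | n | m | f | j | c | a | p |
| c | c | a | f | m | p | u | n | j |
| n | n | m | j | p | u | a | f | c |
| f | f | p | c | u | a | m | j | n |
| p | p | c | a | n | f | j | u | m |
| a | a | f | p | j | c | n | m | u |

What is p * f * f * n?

f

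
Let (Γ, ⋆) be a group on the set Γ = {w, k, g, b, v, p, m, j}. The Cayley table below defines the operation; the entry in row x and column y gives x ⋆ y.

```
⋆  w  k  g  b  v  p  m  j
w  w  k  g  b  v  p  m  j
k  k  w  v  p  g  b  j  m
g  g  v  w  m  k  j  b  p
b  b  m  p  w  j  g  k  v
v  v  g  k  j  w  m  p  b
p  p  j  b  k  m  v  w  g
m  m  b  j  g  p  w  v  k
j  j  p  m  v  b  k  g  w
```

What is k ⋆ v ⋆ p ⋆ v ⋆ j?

v

k ⋆ v = g
g ⋆ p = j
j ⋆ v = b
b ⋆ j = v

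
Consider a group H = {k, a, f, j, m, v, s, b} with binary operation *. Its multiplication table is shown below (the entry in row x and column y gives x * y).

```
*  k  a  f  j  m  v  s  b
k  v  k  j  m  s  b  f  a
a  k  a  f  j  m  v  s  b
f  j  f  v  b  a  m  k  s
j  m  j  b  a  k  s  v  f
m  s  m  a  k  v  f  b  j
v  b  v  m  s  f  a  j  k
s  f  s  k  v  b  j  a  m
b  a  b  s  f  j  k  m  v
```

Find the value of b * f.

s

Read row b, column f: b * f = s.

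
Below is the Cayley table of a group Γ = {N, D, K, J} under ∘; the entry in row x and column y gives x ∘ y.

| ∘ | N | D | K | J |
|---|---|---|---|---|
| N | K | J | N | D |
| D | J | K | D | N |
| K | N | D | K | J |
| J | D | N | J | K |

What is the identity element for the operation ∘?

K

The identity e satisfies e ∘ x = x for all x, so its row in the table reproduces the column headers.
Row K reads: N, D, K, J — exactly the header order. So K is the identity.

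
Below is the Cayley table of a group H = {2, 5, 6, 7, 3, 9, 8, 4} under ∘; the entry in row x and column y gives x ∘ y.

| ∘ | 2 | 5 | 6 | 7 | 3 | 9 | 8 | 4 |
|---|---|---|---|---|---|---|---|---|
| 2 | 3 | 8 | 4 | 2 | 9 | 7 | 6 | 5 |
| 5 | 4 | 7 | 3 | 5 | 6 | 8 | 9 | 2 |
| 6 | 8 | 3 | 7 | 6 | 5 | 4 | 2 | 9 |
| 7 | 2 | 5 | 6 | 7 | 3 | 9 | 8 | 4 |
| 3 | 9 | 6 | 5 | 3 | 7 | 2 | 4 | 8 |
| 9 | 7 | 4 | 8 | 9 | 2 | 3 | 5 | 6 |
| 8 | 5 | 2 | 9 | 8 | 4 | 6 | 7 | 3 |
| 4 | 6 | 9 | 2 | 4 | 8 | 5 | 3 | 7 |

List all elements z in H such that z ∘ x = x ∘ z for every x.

An element z is central iff its row equals its column in the table.
For 9: 9 ∘ 6 = 8 ≠ 4 = 6 ∘ 9, so 9 ∉ Z.
Checking each element this way leaves Z(H) = {3, 7}.
(Structurally, H here is isomorphic to the dihedral group D_4.)

{3, 7}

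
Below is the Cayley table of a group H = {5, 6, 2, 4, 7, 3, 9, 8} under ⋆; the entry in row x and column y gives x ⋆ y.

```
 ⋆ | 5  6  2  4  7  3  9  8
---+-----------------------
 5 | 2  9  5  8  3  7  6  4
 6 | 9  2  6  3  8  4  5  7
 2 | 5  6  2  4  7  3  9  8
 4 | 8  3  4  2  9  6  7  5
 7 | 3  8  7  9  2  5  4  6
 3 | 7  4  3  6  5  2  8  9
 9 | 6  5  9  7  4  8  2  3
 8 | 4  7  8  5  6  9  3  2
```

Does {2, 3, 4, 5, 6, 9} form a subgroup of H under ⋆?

No

5 ⋆ 4 = 8, which is not in {2, 3, 4, 5, 6, 9}.
The subset is not closed under ⋆, so it is not a subgroup.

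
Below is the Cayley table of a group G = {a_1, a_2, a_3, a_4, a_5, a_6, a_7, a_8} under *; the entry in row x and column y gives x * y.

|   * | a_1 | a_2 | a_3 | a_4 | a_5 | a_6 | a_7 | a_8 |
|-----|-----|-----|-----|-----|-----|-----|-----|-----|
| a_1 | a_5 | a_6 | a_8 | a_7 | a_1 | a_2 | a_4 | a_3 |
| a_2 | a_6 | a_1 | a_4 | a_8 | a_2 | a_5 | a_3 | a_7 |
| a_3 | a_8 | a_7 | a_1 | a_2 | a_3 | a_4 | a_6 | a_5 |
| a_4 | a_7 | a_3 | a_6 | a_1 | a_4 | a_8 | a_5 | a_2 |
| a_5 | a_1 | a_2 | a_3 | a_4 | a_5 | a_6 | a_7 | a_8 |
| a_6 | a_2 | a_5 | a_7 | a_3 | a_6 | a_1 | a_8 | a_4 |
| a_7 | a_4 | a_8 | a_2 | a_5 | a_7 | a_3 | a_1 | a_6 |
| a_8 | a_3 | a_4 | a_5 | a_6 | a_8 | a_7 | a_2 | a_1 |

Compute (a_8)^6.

a_1

a_8^1 = a_8
a_8^2 = a_8 * a_8 = a_1
a_8^3 = a_1 * a_8 = a_3
a_8^4 = a_3 * a_8 = a_5
a_8^5 = a_5 * a_8 = a_8
a_8^6 = a_8 * a_8 = a_1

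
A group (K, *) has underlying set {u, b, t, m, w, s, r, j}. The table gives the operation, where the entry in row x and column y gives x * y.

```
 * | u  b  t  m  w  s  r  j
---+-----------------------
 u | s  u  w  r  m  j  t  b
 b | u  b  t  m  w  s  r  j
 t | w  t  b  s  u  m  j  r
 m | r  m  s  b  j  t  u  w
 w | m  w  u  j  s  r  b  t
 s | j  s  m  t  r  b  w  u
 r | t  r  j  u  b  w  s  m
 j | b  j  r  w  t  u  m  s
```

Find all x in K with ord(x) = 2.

Identity is b. Compute the order of each non-identity element by repeated multiplication:
  u: u → s → j → b  (order 4)
  t: t → b  (order 2)
  m: m → b  (order 2)
  w: w → s → r → b  (order 4)
  s: s → b  (order 2)
  r: r → s → w → b  (order 4)
  j: j → s → u → b  (order 4)
Elements of order 2: {m, s, t}.

{m, s, t}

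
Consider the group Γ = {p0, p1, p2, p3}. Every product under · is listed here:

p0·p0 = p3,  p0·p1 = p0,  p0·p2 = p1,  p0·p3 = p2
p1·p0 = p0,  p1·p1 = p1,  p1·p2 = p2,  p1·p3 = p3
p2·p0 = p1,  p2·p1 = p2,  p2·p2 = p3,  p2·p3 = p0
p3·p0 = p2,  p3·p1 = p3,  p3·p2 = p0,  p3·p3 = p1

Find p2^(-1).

First locate the identity: row p1 matches the header, so p1 is the identity.
Scan row p2 for p1: p2·p0 = p1. Hence p2^(-1) = p0.
(Structurally, Γ here is isomorphic to the cyclic group Z_4.)

p0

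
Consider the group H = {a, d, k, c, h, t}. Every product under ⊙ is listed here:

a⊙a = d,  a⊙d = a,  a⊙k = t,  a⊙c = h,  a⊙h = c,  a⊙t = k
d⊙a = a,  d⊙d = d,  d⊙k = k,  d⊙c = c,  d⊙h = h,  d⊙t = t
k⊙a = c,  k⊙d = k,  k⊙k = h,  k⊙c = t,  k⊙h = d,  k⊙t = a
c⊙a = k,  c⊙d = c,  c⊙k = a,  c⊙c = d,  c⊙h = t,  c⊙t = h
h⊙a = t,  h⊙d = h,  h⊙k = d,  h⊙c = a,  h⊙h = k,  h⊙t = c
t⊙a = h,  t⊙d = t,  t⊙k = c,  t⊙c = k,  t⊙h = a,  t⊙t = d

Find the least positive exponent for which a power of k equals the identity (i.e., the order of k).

3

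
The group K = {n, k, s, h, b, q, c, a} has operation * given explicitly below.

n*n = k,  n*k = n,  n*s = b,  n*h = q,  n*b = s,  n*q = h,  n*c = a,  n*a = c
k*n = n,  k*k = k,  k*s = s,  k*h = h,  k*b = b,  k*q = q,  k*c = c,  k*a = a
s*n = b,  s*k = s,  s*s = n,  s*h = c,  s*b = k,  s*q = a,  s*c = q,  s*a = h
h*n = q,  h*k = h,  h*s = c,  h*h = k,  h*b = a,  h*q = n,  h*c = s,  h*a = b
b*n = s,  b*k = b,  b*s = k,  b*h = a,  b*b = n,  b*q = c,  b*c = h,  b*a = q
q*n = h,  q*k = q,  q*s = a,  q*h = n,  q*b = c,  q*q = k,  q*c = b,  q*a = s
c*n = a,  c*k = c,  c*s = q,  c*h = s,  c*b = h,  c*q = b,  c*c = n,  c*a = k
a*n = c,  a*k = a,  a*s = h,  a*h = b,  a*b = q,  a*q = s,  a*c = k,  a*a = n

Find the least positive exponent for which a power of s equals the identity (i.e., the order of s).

4

The identity element is k (its row matches the header).
s^1 = s
s^2 = s * s = n
s^3 = n * s = b
s^4 = b * s = k
The first power of s equal to the identity is s^4, so ord(s) = 4.
(Structurally, K here is isomorphic to Z_2 x Z_4.)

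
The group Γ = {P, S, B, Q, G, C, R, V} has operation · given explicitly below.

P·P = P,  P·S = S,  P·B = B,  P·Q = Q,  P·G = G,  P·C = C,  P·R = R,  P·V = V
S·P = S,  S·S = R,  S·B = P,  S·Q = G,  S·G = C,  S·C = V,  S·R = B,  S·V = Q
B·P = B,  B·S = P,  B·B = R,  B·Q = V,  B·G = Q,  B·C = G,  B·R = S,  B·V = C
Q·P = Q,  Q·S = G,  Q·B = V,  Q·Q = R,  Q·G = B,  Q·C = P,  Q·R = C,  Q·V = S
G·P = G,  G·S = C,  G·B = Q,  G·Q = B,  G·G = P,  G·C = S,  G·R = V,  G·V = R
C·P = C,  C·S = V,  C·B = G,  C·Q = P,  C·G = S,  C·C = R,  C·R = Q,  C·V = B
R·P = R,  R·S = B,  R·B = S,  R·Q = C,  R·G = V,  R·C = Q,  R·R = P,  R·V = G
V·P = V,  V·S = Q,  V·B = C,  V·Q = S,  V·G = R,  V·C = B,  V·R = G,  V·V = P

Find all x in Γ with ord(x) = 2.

Identity is P. Compute the order of each non-identity element by repeated multiplication:
  S: S → R → B → P  (order 4)
  B: B → R → S → P  (order 4)
  Q: Q → R → C → P  (order 4)
  G: G → P  (order 2)
  C: C → R → Q → P  (order 4)
  R: R → P  (order 2)
  V: V → P  (order 2)
Elements of order 2: {G, R, V}.
(Structurally, Γ here is isomorphic to Z_2 x Z_4.)

{G, R, V}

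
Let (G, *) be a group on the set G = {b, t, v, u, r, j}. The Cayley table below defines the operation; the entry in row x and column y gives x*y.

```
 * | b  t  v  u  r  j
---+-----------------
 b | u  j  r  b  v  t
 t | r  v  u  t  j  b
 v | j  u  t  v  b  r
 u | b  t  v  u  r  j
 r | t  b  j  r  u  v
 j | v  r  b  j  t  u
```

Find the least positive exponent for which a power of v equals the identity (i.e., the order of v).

3

The identity element is u (its row matches the header).
v^1 = v
v^2 = v*v = t
v^3 = t*v = u
The first power of v equal to the identity is v^3, so ord(v) = 3.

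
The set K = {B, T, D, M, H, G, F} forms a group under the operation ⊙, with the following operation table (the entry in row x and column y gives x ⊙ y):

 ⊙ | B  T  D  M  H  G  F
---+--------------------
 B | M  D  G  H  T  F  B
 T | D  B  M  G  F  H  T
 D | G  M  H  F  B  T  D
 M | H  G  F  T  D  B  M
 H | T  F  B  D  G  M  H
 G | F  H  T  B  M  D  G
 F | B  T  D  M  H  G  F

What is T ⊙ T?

Read row T, column T: T ⊙ T = B.

B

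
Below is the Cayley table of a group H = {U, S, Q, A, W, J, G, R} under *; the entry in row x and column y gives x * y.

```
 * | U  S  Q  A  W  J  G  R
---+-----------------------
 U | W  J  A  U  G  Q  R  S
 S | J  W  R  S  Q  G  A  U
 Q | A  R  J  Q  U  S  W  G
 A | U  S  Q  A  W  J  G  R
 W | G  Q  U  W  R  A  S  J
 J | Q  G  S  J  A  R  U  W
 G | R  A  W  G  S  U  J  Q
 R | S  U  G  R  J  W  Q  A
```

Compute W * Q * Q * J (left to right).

W * Q = U
U * Q = A
A * J = J

J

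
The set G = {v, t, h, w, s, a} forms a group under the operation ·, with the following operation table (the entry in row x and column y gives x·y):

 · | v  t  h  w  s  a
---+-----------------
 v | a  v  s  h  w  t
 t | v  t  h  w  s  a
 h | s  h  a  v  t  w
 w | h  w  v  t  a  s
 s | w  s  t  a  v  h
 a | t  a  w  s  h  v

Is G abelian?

Check whether the table is symmetric across its main diagonal.
Every entry (row x, col y) equals the entry (row y, col x), so G is abelian.

Yes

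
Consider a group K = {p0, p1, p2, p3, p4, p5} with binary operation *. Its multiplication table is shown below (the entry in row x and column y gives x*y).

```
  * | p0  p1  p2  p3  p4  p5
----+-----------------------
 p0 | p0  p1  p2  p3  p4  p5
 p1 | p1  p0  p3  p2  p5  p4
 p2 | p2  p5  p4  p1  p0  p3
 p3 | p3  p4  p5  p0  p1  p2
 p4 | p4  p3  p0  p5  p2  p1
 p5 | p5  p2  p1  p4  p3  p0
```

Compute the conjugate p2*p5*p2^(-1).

The identity is p0. In row p2, the entry p0 sits in column p4, so p2^(-1) = p4.
p2*p5 = p3
p3*p4 = p1

p1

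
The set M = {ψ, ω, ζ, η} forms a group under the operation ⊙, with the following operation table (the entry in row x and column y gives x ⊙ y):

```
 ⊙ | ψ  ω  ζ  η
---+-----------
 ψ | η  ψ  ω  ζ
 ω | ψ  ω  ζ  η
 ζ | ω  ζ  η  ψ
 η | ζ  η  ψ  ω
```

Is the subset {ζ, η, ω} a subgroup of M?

No

η ⊙ ζ = ψ, which is not in {ζ, η, ω}.
The subset is not closed under ⊙, so it is not a subgroup.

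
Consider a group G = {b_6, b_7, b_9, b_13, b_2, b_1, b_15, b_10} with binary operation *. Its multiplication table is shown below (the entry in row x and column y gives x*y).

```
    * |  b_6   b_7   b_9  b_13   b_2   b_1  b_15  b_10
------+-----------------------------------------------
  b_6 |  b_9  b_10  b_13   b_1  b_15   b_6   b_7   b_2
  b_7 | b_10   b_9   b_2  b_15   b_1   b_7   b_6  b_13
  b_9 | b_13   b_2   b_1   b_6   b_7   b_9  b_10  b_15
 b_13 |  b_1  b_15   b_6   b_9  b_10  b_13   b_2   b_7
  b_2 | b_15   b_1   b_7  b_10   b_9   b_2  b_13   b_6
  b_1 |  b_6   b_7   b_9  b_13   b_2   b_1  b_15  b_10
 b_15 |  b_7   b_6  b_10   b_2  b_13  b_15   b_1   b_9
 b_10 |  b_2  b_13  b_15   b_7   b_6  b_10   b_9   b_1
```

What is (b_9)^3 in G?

b_9^1 = b_9
b_9^2 = b_9*b_9 = b_1
b_9^3 = b_1*b_9 = b_9

b_9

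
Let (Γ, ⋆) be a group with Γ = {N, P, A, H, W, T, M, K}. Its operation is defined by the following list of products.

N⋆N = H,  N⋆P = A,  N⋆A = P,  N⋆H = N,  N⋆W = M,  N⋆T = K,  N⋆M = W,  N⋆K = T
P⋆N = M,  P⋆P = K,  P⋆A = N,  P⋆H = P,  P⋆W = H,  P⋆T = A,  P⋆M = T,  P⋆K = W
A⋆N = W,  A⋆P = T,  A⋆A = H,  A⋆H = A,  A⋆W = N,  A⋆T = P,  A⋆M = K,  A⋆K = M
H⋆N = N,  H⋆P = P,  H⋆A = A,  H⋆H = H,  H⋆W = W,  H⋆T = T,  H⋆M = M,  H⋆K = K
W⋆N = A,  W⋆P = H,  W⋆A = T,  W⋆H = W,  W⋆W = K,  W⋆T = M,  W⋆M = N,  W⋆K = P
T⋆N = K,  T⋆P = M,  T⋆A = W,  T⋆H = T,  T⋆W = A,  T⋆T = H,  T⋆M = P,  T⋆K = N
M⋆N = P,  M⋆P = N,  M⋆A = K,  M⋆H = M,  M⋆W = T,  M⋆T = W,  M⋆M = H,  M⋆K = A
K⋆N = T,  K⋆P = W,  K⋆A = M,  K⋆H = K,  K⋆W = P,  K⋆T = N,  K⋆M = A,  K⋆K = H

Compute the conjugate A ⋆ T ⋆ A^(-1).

N

The identity is H. In row A, the entry H sits in column A, so A^(-1) = A.
A ⋆ T = P
P ⋆ A = N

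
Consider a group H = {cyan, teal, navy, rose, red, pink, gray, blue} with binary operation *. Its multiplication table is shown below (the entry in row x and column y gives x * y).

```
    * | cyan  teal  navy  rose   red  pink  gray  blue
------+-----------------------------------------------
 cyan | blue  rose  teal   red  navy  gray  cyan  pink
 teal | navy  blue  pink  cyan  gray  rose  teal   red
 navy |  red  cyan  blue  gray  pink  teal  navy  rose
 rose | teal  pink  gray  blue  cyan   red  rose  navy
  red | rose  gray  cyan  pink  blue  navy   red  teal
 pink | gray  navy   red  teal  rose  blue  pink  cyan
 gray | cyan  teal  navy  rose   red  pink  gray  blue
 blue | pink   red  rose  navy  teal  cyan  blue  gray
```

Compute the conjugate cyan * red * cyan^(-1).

The identity is gray. In row cyan, the entry gray sits in column pink, so cyan^(-1) = pink.
cyan * red = navy
navy * pink = teal
(Structurally, H here is isomorphic to the quaternion group Q_8.)

teal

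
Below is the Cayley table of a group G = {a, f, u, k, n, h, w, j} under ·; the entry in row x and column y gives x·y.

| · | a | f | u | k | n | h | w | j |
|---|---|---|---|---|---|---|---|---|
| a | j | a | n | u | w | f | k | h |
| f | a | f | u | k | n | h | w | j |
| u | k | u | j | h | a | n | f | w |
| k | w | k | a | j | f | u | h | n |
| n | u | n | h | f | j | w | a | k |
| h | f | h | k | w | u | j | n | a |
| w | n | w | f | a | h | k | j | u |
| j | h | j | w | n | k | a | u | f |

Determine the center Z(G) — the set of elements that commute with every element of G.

An element z is central iff its row equals its column in the table.
For a: a·k = u ≠ w = k·a, so a ∉ Z.
Checking each element this way leaves Z(G) = {f, j}.
(Structurally, G here is isomorphic to the quaternion group Q_8.)

{f, j}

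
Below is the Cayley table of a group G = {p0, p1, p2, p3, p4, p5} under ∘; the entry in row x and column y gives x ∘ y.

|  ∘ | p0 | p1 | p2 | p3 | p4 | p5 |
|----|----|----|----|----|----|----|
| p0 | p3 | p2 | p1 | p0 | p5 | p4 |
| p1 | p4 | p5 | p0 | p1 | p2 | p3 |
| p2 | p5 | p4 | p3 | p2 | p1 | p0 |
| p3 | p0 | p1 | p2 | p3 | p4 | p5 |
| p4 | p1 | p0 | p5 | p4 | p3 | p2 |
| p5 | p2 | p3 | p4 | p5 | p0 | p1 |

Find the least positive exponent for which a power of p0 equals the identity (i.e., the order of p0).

The identity element is p3 (its row matches the header).
p0^1 = p0
p0^2 = p0 ∘ p0 = p3
The first power of p0 equal to the identity is p0^2, so ord(p0) = 2.

2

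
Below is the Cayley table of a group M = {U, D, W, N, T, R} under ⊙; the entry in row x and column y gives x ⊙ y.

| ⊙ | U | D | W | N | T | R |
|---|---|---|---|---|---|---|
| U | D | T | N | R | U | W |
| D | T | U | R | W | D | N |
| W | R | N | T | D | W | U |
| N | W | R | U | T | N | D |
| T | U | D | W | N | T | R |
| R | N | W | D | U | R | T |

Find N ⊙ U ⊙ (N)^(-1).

D

The identity is T. In row N, the entry T sits in column N, so N^(-1) = N.
N ⊙ U = W
W ⊙ N = D
(Structurally, M here is isomorphic to the symmetric group S_3.)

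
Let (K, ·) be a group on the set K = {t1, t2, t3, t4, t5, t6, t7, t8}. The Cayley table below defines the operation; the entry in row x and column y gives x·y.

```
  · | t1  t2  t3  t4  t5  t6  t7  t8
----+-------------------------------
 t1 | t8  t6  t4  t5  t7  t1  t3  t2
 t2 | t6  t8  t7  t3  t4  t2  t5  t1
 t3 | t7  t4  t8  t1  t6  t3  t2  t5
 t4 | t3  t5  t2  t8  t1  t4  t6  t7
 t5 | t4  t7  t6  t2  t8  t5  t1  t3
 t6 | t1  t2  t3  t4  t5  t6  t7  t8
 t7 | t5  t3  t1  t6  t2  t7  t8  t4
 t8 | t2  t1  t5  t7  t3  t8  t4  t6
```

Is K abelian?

No

t4·t1 = t3 but t1·t4 = t5.
Since t4 and t1 do not commute, K is not abelian.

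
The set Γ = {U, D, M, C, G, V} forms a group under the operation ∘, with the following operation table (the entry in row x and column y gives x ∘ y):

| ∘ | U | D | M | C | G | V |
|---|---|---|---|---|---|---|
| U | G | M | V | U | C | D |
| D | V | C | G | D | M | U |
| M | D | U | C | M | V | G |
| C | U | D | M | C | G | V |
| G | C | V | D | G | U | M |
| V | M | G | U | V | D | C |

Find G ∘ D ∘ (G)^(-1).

M

The identity is C. In row G, the entry C sits in column U, so G^(-1) = U.
G ∘ D = V
V ∘ U = M
(Structurally, Γ here is isomorphic to the symmetric group S_3.)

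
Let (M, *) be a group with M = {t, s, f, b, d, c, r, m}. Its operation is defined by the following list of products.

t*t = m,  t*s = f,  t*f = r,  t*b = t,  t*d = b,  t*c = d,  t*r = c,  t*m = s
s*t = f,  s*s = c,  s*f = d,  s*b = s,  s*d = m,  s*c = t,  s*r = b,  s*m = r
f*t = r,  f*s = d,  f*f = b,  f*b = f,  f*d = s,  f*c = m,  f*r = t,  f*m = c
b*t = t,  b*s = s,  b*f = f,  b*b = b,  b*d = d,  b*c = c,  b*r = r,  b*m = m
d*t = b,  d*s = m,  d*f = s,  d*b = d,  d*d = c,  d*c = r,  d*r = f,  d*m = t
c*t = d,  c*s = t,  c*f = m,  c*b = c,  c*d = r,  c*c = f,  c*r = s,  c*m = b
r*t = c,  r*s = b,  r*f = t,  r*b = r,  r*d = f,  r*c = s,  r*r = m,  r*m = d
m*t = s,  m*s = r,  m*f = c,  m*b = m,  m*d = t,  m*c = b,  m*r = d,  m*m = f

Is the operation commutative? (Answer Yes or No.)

Yes

Check whether the table is symmetric across its main diagonal.
Every entry (row x, col y) equals the entry (row y, col x), so M is abelian.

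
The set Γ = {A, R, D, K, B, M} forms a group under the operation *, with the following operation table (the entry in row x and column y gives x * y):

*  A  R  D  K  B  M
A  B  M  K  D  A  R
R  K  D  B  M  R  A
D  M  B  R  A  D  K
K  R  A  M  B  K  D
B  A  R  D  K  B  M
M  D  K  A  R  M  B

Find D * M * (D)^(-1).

A

The identity is B. In row D, the entry B sits in column R, so D^(-1) = R.
D * M = K
K * R = A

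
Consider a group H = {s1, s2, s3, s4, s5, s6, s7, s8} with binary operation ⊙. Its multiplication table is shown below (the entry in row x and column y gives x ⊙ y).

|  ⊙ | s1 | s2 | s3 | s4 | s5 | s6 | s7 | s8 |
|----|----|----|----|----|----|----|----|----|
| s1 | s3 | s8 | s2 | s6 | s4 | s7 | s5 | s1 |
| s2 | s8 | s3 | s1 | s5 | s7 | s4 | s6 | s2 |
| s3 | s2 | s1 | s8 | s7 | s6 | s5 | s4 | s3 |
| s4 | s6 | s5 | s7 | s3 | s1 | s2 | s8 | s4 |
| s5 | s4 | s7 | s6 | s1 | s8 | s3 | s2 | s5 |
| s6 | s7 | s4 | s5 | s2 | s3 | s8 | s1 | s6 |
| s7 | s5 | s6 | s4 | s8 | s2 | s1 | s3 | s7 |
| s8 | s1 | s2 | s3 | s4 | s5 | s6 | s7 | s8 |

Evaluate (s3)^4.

s3^1 = s3
s3^2 = s3 ⊙ s3 = s8
s3^3 = s8 ⊙ s3 = s3
s3^4 = s3 ⊙ s3 = s8

s8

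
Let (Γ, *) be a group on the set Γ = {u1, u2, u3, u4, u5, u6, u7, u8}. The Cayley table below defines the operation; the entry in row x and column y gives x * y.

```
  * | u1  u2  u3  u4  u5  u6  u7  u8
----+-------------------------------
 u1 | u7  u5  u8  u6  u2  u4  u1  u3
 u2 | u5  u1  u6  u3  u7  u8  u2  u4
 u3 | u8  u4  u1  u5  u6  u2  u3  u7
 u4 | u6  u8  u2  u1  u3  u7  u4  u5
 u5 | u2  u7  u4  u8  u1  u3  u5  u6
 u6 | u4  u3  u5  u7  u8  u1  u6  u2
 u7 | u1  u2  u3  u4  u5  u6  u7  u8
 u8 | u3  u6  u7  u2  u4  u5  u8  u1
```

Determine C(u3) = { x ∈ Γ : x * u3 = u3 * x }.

Compare row u3 with column u3 entry by entry.
u8 * u3 = u7 = u3 * u8, so u8 commutes with u3.
u4 * u3 = u2 but u3 * u4 = u5, so u4 does not.
Collecting the elements that commute with u3: C(u3) = {u1, u3, u7, u8}.
(Structurally, Γ here is isomorphic to the quaternion group Q_8.)

{u1, u3, u7, u8}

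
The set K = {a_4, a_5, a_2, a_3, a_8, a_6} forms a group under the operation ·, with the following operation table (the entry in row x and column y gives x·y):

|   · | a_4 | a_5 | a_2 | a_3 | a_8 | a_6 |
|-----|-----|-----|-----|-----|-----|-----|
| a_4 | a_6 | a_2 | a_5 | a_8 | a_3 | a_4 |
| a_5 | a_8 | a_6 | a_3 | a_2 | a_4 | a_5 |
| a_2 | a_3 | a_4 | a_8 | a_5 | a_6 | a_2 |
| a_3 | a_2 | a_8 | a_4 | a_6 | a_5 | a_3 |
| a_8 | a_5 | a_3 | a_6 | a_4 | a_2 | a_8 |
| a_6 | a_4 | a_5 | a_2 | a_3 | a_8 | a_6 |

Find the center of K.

{a_6}

An element z is central iff its row equals its column in the table.
For a_3: a_3·a_2 = a_4 ≠ a_5 = a_2·a_3, so a_3 ∉ Z.
Checking each element this way leaves Z(K) = {a_6}.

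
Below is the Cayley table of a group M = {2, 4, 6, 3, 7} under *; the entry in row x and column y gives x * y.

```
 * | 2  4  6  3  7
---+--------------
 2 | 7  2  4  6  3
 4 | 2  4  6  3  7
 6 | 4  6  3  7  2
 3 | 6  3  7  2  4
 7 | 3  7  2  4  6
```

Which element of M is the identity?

4

The identity e satisfies e * x = x for all x, so its row in the table reproduces the column headers.
Row 4 reads: 2, 4, 6, 3, 7 — exactly the header order. So 4 is the identity.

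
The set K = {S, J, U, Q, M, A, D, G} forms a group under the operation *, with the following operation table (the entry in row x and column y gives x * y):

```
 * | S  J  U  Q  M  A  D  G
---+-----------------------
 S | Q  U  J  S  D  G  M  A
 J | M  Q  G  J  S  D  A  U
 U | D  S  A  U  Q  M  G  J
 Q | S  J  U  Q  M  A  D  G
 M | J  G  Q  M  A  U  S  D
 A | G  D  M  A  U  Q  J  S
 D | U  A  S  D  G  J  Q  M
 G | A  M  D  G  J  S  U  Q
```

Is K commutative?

No

U * J = S but J * U = G.
Since U and J do not commute, K is not abelian.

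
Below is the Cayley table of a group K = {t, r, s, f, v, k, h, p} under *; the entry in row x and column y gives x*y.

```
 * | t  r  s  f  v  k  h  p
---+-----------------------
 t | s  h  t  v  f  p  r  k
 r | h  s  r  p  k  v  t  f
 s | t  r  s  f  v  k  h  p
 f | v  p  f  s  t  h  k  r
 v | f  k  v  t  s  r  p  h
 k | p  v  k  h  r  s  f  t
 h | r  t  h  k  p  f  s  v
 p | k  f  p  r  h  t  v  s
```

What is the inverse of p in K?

First locate the identity: row s matches the header, so s is the identity.
Scan row p for s: p*p = s. Hence p^(-1) = p.

p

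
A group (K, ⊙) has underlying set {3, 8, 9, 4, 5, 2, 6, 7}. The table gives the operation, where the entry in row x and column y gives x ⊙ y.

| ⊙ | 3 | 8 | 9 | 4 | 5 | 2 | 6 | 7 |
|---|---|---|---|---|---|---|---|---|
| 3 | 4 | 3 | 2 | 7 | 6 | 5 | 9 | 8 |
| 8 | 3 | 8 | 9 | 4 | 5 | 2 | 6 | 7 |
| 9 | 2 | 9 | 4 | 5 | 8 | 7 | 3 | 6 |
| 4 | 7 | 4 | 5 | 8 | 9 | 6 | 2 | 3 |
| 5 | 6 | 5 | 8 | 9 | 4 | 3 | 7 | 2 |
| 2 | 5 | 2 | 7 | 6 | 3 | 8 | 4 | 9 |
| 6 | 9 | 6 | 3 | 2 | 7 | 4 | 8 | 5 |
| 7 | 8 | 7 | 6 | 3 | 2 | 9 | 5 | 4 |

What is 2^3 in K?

2

2^1 = 2
2^2 = 2 ⊙ 2 = 8
2^3 = 8 ⊙ 2 = 2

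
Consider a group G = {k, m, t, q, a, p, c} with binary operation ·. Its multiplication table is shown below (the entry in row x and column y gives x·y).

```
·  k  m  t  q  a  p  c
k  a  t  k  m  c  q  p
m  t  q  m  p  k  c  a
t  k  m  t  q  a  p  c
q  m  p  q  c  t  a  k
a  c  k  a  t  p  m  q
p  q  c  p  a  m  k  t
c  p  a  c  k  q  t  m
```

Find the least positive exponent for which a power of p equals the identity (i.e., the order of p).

7

The identity element is t (its row matches the header).
p^1 = p
p^2 = p·p = k
p^3 = k·p = q
p^4 = q·p = a
p^5 = a·p = m
p^6 = m·p = c
p^7 = c·p = t
The first power of p equal to the identity is p^7, so ord(p) = 7.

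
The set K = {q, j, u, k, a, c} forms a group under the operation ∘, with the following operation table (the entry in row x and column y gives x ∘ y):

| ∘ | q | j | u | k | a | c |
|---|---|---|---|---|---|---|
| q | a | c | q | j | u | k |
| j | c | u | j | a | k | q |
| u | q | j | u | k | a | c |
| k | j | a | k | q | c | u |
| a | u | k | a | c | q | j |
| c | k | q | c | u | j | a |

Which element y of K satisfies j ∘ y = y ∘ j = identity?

j

First locate the identity: row u matches the header, so u is the identity.
Scan row j for u: j ∘ j = u. Hence j^(-1) = j.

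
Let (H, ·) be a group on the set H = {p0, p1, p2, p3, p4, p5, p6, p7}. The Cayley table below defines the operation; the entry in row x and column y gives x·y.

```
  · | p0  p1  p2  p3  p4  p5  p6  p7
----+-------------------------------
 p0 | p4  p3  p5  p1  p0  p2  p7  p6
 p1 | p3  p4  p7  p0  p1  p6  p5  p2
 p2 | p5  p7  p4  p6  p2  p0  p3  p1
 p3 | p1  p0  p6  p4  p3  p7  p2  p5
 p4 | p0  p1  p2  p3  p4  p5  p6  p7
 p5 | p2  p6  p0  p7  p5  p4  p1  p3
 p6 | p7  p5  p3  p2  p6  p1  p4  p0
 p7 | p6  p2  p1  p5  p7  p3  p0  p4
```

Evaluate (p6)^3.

p6

p6^1 = p6
p6^2 = p6·p6 = p4
p6^3 = p4·p6 = p6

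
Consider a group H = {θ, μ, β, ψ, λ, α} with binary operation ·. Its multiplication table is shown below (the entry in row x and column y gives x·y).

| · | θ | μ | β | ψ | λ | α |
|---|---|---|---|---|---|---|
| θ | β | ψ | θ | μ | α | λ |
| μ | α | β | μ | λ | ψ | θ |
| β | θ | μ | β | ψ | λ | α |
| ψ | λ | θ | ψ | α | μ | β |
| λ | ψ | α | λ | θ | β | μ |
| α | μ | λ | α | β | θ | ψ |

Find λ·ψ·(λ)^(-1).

The identity is β. In row λ, the entry β sits in column λ, so λ^(-1) = λ.
λ·ψ = θ
θ·λ = α

α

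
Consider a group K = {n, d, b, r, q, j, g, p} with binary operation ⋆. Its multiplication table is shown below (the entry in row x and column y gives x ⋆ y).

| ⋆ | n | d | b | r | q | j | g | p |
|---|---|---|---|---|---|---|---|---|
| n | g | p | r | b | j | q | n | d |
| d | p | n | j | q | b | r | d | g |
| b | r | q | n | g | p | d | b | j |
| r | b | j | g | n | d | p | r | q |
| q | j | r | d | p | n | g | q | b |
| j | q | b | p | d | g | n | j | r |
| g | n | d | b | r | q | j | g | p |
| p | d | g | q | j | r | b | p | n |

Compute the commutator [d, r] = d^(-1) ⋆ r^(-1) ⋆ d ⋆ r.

Identity is g; from the table d^(-1) = p and r^(-1) = b.
p ⋆ b = q
q ⋆ d = r
r ⋆ r = n

n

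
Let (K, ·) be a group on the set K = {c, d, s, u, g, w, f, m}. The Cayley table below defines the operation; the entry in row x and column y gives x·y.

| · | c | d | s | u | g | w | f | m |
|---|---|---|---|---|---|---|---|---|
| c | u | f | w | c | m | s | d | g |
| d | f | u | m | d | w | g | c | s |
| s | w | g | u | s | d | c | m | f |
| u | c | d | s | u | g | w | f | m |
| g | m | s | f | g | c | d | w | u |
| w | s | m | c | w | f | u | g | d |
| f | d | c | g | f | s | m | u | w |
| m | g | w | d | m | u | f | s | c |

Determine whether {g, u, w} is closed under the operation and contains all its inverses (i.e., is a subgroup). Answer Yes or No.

No

g·g = c, which is not in {g, u, w}.
The subset is not closed under ·, so it is not a subgroup.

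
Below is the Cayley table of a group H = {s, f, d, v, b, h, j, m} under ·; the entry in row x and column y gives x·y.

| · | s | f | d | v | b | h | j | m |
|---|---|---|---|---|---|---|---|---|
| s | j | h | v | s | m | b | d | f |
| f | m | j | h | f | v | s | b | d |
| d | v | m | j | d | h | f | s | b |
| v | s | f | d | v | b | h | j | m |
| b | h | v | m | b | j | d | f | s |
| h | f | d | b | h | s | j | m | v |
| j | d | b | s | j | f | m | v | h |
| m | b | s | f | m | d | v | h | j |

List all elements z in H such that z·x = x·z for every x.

{j, v}

An element z is central iff its row equals its column in the table.
For s: s·h = b ≠ f = h·s, so s ∉ Z.
Checking each element this way leaves Z(H) = {j, v}.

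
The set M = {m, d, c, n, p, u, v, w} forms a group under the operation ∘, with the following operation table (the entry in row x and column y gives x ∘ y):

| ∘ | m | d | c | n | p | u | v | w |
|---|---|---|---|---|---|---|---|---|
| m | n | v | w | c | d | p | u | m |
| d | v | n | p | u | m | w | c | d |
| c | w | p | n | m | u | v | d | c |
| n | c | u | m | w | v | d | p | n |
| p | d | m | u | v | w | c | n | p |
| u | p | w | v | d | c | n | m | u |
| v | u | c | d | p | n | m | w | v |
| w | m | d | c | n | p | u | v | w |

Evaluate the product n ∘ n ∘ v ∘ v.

n ∘ n = w
w ∘ v = v
v ∘ v = w

w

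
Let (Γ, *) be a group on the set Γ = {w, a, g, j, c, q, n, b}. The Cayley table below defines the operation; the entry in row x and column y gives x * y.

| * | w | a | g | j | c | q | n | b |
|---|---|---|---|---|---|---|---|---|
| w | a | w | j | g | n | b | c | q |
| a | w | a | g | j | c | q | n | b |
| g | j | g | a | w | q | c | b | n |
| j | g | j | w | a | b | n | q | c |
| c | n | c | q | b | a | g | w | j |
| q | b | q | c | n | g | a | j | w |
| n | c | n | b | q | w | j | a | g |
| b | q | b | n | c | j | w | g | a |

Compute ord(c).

The identity element is a (its row matches the header).
c^1 = c
c^2 = c * c = a
The first power of c equal to the identity is c^2, so ord(c) = 2.

2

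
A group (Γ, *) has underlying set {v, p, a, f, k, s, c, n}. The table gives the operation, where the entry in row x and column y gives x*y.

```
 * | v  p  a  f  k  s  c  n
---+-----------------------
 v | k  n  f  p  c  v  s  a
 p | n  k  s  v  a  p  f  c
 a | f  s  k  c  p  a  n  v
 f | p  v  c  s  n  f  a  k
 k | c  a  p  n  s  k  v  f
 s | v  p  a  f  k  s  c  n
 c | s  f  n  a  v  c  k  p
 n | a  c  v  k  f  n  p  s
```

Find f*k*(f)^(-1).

k

The identity is s. In row f, the entry s sits in column f, so f^(-1) = f.
f*k = n
n*f = k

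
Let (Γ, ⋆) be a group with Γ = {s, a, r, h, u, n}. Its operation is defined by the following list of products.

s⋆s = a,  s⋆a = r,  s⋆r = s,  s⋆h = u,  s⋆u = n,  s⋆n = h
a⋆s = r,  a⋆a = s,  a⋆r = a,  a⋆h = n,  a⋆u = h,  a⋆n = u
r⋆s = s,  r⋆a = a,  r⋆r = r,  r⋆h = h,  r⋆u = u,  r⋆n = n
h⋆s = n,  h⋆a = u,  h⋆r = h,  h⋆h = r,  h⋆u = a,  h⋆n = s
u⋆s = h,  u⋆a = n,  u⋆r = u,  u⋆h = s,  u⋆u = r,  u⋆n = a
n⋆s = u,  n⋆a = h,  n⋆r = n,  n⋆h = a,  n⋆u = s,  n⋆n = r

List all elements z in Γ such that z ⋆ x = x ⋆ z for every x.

An element z is central iff its row equals its column in the table.
For h: h ⋆ s = n ≠ u = s ⋆ h, so h ∉ Z.
Checking each element this way leaves Z(Γ) = {r}.

{r}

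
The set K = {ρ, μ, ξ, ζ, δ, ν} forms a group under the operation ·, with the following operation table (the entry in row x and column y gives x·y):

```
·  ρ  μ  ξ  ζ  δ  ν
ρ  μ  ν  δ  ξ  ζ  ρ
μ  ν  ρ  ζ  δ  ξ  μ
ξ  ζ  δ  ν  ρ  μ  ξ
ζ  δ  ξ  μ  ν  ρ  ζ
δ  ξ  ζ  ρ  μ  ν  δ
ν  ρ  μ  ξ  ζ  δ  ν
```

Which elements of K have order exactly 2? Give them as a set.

{δ, ζ, ξ}

Identity is ν. Compute the order of each non-identity element by repeated multiplication:
  ρ: ρ → μ → ν  (order 3)
  μ: μ → ρ → ν  (order 3)
  ξ: ξ → ν  (order 2)
  ζ: ζ → ν  (order 2)
  δ: δ → ν  (order 2)
Elements of order 2: {δ, ζ, ξ}.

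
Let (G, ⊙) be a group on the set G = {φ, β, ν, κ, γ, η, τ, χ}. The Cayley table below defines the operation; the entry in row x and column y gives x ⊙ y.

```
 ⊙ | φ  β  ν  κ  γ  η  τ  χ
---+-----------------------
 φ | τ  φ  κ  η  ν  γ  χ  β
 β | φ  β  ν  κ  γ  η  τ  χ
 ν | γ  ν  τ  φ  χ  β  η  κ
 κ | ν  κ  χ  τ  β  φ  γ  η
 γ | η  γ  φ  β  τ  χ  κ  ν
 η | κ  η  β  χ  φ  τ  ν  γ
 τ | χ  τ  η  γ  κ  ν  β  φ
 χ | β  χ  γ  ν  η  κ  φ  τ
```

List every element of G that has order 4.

{γ, η, κ, ν, φ, χ}

Identity is β. Compute the order of each non-identity element by repeated multiplication:
  φ: φ → τ → χ → β  (order 4)
  ν: ν → τ → η → β  (order 4)
  κ: κ → τ → γ → β  (order 4)
  γ: γ → τ → κ → β  (order 4)
  η: η → τ → ν → β  (order 4)
  τ: τ → β  (order 2)
  χ: χ → τ → φ → β  (order 4)
Elements of order 4: {γ, η, κ, ν, φ, χ}.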